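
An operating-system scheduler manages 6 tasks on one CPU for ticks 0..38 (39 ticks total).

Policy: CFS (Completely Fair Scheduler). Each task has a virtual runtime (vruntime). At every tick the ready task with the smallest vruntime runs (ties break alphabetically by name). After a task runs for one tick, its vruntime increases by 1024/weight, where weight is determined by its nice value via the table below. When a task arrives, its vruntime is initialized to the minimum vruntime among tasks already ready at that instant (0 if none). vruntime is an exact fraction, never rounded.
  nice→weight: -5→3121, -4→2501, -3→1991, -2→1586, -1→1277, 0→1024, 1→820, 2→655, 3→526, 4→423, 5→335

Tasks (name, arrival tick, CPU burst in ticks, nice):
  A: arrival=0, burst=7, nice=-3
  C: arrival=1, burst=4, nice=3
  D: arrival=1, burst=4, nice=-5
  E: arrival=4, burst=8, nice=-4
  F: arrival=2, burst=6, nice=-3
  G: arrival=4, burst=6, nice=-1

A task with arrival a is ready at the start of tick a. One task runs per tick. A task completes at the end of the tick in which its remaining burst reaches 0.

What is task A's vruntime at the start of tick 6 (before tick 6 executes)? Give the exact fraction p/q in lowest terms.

vruntime(A, start of tick 6) = 2048/1991

t=0: vr[A=0] → run A
t=1: vr[A=1024/1991 C=1024/1991 D=1024/1991] → run A
t=2: vr[A=2048/1991 C=1024/1991 D=1024/1991 F=1024/1991] → run C
t=3: vr[A=2048/1991 C=1288704/523633 D=1024/1991 F=1024/1991] → run D
t=4: vr[A=2048/1991 C=1288704/523633 D=5234688/6213911 E=1024/1991 F=1024/1991 G=1024/1991] → run E
t=5: vr[A=2048/1991 C=1288704/523633 D=5234688/6213911 E=4599808/4979491 F=1024/1991 G=1024/1991] → run F
t=6: vr[A=2048/1991 C=1288704/523633 D=5234688/6213911 E=4599808/4979491 F=2048/1991 G=1024/1991] → run G
t=7: vr[A=2048/1991 C=1288704/523633 D=5234688/6213911 E=4599808/4979491 F=2048/1991 G=3346432/2542507] → run D
t=8: vr[A=2048/1991 C=1288704/523633 D=7273472/6213911 E=4599808/4979491 F=2048/1991 G=3346432/2542507] → run E
t=9: vr[A=2048/1991 C=1288704/523633 D=7273472/6213911 E=6638592/4979491 F=2048/1991 G=3346432/2542507] → run A
t=10: vr[A=3072/1991 C=1288704/523633 D=7273472/6213911 E=6638592/4979491 F=2048/1991 G=3346432/2542507] → run F
t=11: vr[A=3072/1991 C=1288704/523633 D=7273472/6213911 E=6638592/4979491 F=3072/1991 G=3346432/2542507] → run D
t=12: vr[A=3072/1991 C=1288704/523633 D=9312256/6213911 E=6638592/4979491 F=3072/1991 G=3346432/2542507] → run G
t=13: vr[A=3072/1991 C=1288704/523633 D=9312256/6213911 E=6638592/4979491 F=3072/1991 G=5385216/2542507] → run E
t=14: vr[A=3072/1991 C=1288704/523633 D=9312256/6213911 E=8677376/4979491 F=3072/1991 G=5385216/2542507] → run D
t=15: vr[A=3072/1991 C=1288704/523633 E=8677376/4979491 F=3072/1991 G=5385216/2542507] → run A
t=16: vr[A=4096/1991 C=1288704/523633 E=8677376/4979491 F=3072/1991 G=5385216/2542507] → run F
t=17: vr[A=4096/1991 C=1288704/523633 E=8677376/4979491 F=4096/1991 G=5385216/2542507] → run E
t=18: vr[A=4096/1991 C=1288704/523633 E=10716160/4979491 F=4096/1991 G=5385216/2542507] → run A
t=19: vr[A=5120/1991 C=1288704/523633 E=10716160/4979491 F=4096/1991 G=5385216/2542507] → run F
t=20: vr[A=5120/1991 C=1288704/523633 E=10716160/4979491 F=5120/1991 G=5385216/2542507] → run G
t=21: vr[A=5120/1991 C=1288704/523633 E=10716160/4979491 F=5120/1991 G=7424000/2542507] → run E
t=22: vr[A=5120/1991 C=1288704/523633 E=12754944/4979491 F=5120/1991 G=7424000/2542507] → run C
t=23: vr[A=5120/1991 C=2308096/523633 E=12754944/4979491 F=5120/1991 G=7424000/2542507] → run E
t=24: vr[A=5120/1991 C=2308096/523633 E=14793728/4979491 F=5120/1991 G=7424000/2542507] → run A
t=25: vr[A=6144/1991 C=2308096/523633 E=14793728/4979491 F=5120/1991 G=7424000/2542507] → run F
t=26: vr[A=6144/1991 C=2308096/523633 E=14793728/4979491 F=6144/1991 G=7424000/2542507] → run G
t=27: vr[A=6144/1991 C=2308096/523633 E=14793728/4979491 F=6144/1991 G=9462784/2542507] → run E
t=28: vr[A=6144/1991 C=2308096/523633 E=16832512/4979491 F=6144/1991 G=9462784/2542507] → run A
t=29: vr[C=2308096/523633 E=16832512/4979491 F=6144/1991 G=9462784/2542507] → run F
t=30: vr[C=2308096/523633 E=16832512/4979491 G=9462784/2542507] → run E
t=31: vr[C=2308096/523633 G=9462784/2542507] → run G
t=32: vr[C=2308096/523633 G=11501568/2542507] → run C
t=33: vr[C=3327488/523633 G=11501568/2542507] → run G
t=34: vr[C=3327488/523633] → run C
t=35: (idle)
t=36: (idle)
t=37: (idle)
t=38: (idle)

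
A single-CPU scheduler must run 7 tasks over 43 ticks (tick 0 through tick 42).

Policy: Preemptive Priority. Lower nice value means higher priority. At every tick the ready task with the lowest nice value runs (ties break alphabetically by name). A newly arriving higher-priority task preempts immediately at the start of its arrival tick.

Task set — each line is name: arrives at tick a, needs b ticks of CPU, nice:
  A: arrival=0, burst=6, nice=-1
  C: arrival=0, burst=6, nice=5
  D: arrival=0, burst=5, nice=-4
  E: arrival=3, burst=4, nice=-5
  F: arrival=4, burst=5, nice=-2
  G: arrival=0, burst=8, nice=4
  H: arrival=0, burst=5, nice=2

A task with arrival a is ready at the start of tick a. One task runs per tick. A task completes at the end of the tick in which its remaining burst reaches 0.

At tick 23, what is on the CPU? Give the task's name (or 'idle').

t=0: ready={A,C,D,G,H} → run D
t=1: ready={A,C,D,G,H} → run D
t=2: ready={A,C,D,G,H} → run D
t=3: ready={A,C,D,E,G,H} → run E
t=4: ready={A,C,D,E,F,G,H} → run E
t=5: ready={A,C,D,E,F,G,H} → run E
t=6: ready={A,C,D,E,F,G,H} → run E
t=7: ready={A,C,D,F,G,H} → run D
t=8: ready={A,C,D,F,G,H} → run D
t=9: ready={A,C,F,G,H} → run F
t=10: ready={A,C,F,G,H} → run F
t=11: ready={A,C,F,G,H} → run F
t=12: ready={A,C,F,G,H} → run F
t=13: ready={A,C,F,G,H} → run F
t=14: ready={A,C,G,H} → run A
t=15: ready={A,C,G,H} → run A
t=16: ready={A,C,G,H} → run A
t=17: ready={A,C,G,H} → run A
t=18: ready={A,C,G,H} → run A
t=19: ready={A,C,G,H} → run A
t=20: ready={C,G,H} → run H
t=21: ready={C,G,H} → run H
t=22: ready={C,G,H} → run H
t=23: ready={C,G,H} → run H
t=24: ready={C,G,H} → run H
t=25: ready={C,G} → run G
t=26: ready={C,G} → run G
t=27: ready={C,G} → run G
t=28: ready={C,G} → run G
t=29: ready={C,G} → run G
t=30: ready={C,G} → run G
t=31: ready={C,G} → run G
t=32: ready={C,G} → run G
t=33: ready={C} → run C
t=34: ready={C} → run C
t=35: ready={C} → run C
t=36: ready={C} → run C
t=37: ready={C} → run C
t=38: ready={C} → run C
t=39: (idle)
t=40: (idle)
t=41: (idle)
t=42: (idle)

running at tick 23 = H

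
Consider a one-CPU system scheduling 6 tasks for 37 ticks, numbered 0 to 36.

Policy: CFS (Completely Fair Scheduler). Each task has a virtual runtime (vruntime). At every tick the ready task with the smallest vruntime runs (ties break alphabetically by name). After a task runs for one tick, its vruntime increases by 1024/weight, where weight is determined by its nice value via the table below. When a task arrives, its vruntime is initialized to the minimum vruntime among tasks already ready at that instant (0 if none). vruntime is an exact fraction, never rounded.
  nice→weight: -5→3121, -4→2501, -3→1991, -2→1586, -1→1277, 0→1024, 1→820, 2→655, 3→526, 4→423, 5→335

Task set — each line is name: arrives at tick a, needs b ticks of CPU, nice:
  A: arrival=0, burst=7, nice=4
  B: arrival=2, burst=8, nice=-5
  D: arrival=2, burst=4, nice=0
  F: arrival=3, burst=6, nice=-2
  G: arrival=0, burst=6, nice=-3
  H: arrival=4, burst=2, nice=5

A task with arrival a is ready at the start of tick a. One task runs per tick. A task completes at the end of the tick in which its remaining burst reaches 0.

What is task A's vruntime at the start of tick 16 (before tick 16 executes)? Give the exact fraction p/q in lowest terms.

t=0: vr[A=0 G=0] → run A
t=1: vr[A=1024/423 G=0] → run G
t=2: vr[A=1024/423 B=1024/1991 D=1024/1991 G=1024/1991] → run B
t=3: vr[A=1024/423 B=5234688/6213911 D=1024/1991 F=1024/1991 G=1024/1991] → run D
t=4: vr[A=1024/423 B=5234688/6213911 D=3015/1991 F=1024/1991 G=1024/1991 H=1024/1991] → run F
t=5: vr[A=1024/423 B=5234688/6213911 D=3015/1991 F=1831424/1578863 G=1024/1991 H=1024/1991] → run G
t=6: vr[A=1024/423 B=5234688/6213911 D=3015/1991 F=1831424/1578863 G=2048/1991 H=1024/1991] → run H
t=7: vr[A=1024/423 B=5234688/6213911 D=3015/1991 F=1831424/1578863 G=2048/1991 H=2381824/666985] → run B
t=8: vr[A=1024/423 B=7273472/6213911 D=3015/1991 F=1831424/1578863 G=2048/1991 H=2381824/666985] → run G
t=9: vr[A=1024/423 B=7273472/6213911 D=3015/1991 F=1831424/1578863 G=3072/1991 H=2381824/666985] → run F
t=10: vr[A=1024/423 B=7273472/6213911 D=3015/1991 F=2850816/1578863 G=3072/1991 H=2381824/666985] → run B
t=11: vr[A=1024/423 B=9312256/6213911 D=3015/1991 F=2850816/1578863 G=3072/1991 H=2381824/666985] → run B
t=12: vr[A=1024/423 B=11351040/6213911 D=3015/1991 F=2850816/1578863 G=3072/1991 H=2381824/666985] → run D
t=13: vr[A=1024/423 B=11351040/6213911 D=5006/1991 F=2850816/1578863 G=3072/1991 H=2381824/666985] → run G
t=14: vr[A=1024/423 B=11351040/6213911 D=5006/1991 F=2850816/1578863 G=4096/1991 H=2381824/666985] → run F
t=15: vr[A=1024/423 B=11351040/6213911 D=5006/1991 F=3870208/1578863 G=4096/1991 H=2381824/666985] → run B
t=16: vr[A=1024/423 B=13389824/6213911 D=5006/1991 F=3870208/1578863 G=4096/1991 H=2381824/666985] → run G
t=17: vr[A=1024/423 B=13389824/6213911 D=5006/1991 F=3870208/1578863 G=5120/1991 H=2381824/666985] → run B
t=18: vr[A=1024/423 B=15428608/6213911 D=5006/1991 F=3870208/1578863 G=5120/1991 H=2381824/666985] → run A
t=19: vr[A=2048/423 B=15428608/6213911 D=5006/1991 F=3870208/1578863 G=5120/1991 H=2381824/666985] → run F
t=20: vr[A=2048/423 B=15428608/6213911 D=5006/1991 F=4889600/1578863 G=5120/1991 H=2381824/666985] → run B
t=21: vr[A=2048/423 B=17467392/6213911 D=5006/1991 F=4889600/1578863 G=5120/1991 H=2381824/666985] → run D
t=22: vr[A=2048/423 B=17467392/6213911 D=6997/1991 F=4889600/1578863 G=5120/1991 H=2381824/666985] → run G
t=23: vr[A=2048/423 B=17467392/6213911 D=6997/1991 F=4889600/1578863 H=2381824/666985] → run B
t=24: vr[A=2048/423 D=6997/1991 F=4889600/1578863 H=2381824/666985] → run F
t=25: vr[A=2048/423 D=6997/1991 F=5908992/1578863 H=2381824/666985] → run D
t=26: vr[A=2048/423 F=5908992/1578863 H=2381824/666985] → run H
t=27: vr[A=2048/423 F=5908992/1578863] → run F
t=28: vr[A=2048/423] → run A
t=29: vr[A=1024/141] → run A
t=30: vr[A=4096/423] → run A
t=31: vr[A=5120/423] → run A
t=32: vr[A=2048/141] → run A
t=33: (idle)
t=34: (idle)
t=35: (idle)
t=36: (idle)

vruntime(A, start of tick 16) = 1024/423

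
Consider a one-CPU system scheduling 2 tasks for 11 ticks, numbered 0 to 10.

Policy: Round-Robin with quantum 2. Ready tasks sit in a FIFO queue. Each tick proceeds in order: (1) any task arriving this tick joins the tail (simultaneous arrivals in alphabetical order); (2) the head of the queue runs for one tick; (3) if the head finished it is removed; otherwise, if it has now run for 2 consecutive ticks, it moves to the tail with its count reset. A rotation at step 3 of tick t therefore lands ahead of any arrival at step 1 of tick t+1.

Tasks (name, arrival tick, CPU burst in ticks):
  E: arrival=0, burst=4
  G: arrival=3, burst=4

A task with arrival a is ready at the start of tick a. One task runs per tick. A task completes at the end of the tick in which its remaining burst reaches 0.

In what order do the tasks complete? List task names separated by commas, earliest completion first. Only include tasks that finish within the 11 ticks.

completion order = E, G

t=0: queue=[E] q_used=0 → run E
t=1: queue=[E] q_used=1 → run E
t=2: queue=[E] q_used=0 → run E
t=3: queue=[E,G] q_used=1 → run E
t=4: queue=[G] q_used=0 → run G
t=5: queue=[G] q_used=1 → run G
t=6: queue=[G] q_used=0 → run G
t=7: queue=[G] q_used=1 → run G
t=8: (idle)
t=9: (idle)
t=10: (idle)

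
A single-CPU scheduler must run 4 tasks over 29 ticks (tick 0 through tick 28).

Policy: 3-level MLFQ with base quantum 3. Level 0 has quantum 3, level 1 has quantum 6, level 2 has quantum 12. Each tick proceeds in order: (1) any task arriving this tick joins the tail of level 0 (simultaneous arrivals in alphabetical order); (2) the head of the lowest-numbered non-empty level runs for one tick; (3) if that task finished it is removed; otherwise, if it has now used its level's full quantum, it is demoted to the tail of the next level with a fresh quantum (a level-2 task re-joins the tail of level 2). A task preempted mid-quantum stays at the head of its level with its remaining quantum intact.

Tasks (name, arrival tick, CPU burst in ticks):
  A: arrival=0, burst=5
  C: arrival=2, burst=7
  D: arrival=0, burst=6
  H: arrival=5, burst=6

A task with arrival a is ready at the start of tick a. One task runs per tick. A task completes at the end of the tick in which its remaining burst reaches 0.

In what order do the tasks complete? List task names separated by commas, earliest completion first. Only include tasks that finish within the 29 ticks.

t=0: L0/L1/L2 = AD/-/- → run A
t=1: L0/L1/L2 = AD/-/- → run A
t=2: L0/L1/L2 = ADC/-/- → run A
t=3: L0/L1/L2 = DC/A/- → run D
t=4: L0/L1/L2 = DC/A/- → run D
t=5: L0/L1/L2 = DCH/A/- → run D
t=6: L0/L1/L2 = CH/AD/- → run C
t=7: L0/L1/L2 = CH/AD/- → run C
t=8: L0/L1/L2 = CH/AD/- → run C
t=9: L0/L1/L2 = H/ADC/- → run H
t=10: L0/L1/L2 = H/ADC/- → run H
t=11: L0/L1/L2 = H/ADC/- → run H
t=12: L0/L1/L2 = -/ADCH/- → run A
t=13: L0/L1/L2 = -/ADCH/- → run A
t=14: L0/L1/L2 = -/DCH/- → run D
t=15: L0/L1/L2 = -/DCH/- → run D
t=16: L0/L1/L2 = -/DCH/- → run D
t=17: L0/L1/L2 = -/CH/- → run C
t=18: L0/L1/L2 = -/CH/- → run C
t=19: L0/L1/L2 = -/CH/- → run C
t=20: L0/L1/L2 = -/CH/- → run C
t=21: L0/L1/L2 = -/H/- → run H
t=22: L0/L1/L2 = -/H/- → run H
t=23: L0/L1/L2 = -/H/- → run H
t=24: (idle)
t=25: (idle)
t=26: (idle)
t=27: (idle)
t=28: (idle)

completion order = A, D, C, H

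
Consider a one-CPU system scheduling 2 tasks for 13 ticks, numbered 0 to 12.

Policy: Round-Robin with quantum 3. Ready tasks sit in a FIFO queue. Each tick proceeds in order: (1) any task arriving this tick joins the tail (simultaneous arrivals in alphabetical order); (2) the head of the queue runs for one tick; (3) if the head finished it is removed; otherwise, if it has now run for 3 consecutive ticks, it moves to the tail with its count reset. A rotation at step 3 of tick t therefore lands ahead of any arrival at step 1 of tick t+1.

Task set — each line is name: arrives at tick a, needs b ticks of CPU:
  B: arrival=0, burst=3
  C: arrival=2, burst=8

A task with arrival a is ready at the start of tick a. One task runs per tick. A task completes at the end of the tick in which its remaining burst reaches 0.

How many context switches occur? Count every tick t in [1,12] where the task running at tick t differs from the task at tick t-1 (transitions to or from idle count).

t=0: queue=[B] q_used=0 → run B
t=1: queue=[B] q_used=1 → run B
t=2: queue=[B,C] q_used=2 → run B
t=3: queue=[C] q_used=0 → run C
t=4: queue=[C] q_used=1 → run C
t=5: queue=[C] q_used=2 → run C
t=6: queue=[C] q_used=0 → run C
t=7: queue=[C] q_used=1 → run C
t=8: queue=[C] q_used=2 → run C
t=9: queue=[C] q_used=0 → run C
t=10: queue=[C] q_used=1 → run C
t=11: (idle)
t=12: (idle)

context switches = 2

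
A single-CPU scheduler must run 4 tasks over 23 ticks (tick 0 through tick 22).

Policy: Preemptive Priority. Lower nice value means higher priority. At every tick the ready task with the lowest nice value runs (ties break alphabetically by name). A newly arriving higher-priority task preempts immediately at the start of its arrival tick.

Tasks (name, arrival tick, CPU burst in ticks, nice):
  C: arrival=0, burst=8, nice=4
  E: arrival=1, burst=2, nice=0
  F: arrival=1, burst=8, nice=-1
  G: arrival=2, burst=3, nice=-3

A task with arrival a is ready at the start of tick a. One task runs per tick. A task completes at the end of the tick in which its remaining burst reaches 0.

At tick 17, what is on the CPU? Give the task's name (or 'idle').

t=0: ready={C} → run C
t=1: ready={C,E,F} → run F
t=2: ready={C,E,F,G} → run G
t=3: ready={C,E,F,G} → run G
t=4: ready={C,E,F,G} → run G
t=5: ready={C,E,F} → run F
t=6: ready={C,E,F} → run F
t=7: ready={C,E,F} → run F
t=8: ready={C,E,F} → run F
t=9: ready={C,E,F} → run F
t=10: ready={C,E,F} → run F
t=11: ready={C,E,F} → run F
t=12: ready={C,E} → run E
t=13: ready={C,E} → run E
t=14: ready={C} → run C
t=15: ready={C} → run C
t=16: ready={C} → run C
t=17: ready={C} → run C
t=18: ready={C} → run C
t=19: ready={C} → run C
t=20: ready={C} → run C
t=21: (idle)
t=22: (idle)

running at tick 17 = C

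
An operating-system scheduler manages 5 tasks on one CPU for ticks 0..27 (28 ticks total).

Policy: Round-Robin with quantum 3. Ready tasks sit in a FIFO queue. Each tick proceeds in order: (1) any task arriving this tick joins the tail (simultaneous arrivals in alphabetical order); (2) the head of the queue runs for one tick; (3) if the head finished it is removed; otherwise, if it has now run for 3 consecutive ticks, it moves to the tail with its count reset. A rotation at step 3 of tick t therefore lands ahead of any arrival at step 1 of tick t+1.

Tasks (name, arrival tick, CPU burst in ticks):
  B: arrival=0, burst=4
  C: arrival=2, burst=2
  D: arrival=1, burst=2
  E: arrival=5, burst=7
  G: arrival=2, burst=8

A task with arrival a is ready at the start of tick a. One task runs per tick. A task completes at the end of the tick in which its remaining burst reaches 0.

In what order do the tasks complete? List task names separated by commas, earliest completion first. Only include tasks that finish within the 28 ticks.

t=0: queue=[B] q_used=0 → run B
t=1: queue=[B,D] q_used=1 → run B
t=2: queue=[B,D,C,G] q_used=2 → run B
t=3: queue=[D,C,G,B] q_used=0 → run D
t=4: queue=[D,C,G,B] q_used=1 → run D
t=5: queue=[C,G,B,E] q_used=0 → run C
t=6: queue=[C,G,B,E] q_used=1 → run C
t=7: queue=[G,B,E] q_used=0 → run G
t=8: queue=[G,B,E] q_used=1 → run G
t=9: queue=[G,B,E] q_used=2 → run G
t=10: queue=[B,E,G] q_used=0 → run B
t=11: queue=[E,G] q_used=0 → run E
t=12: queue=[E,G] q_used=1 → run E
t=13: queue=[E,G] q_used=2 → run E
t=14: queue=[G,E] q_used=0 → run G
t=15: queue=[G,E] q_used=1 → run G
t=16: queue=[G,E] q_used=2 → run G
t=17: queue=[E,G] q_used=0 → run E
t=18: queue=[E,G] q_used=1 → run E
t=19: queue=[E,G] q_used=2 → run E
t=20: queue=[G,E] q_used=0 → run G
t=21: queue=[G,E] q_used=1 → run G
t=22: queue=[E] q_used=0 → run E
t=23: (idle)
t=24: (idle)
t=25: (idle)
t=26: (idle)
t=27: (idle)

completion order = D, C, B, G, E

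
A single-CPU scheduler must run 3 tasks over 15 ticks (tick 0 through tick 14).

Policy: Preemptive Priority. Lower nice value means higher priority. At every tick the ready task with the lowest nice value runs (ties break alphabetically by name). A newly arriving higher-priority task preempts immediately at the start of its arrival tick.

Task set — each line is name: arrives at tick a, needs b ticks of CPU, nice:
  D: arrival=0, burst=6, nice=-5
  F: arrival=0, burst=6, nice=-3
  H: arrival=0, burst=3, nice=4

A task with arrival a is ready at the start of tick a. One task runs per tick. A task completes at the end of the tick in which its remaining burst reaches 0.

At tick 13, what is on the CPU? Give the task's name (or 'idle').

running at tick 13 = H

t=0: ready={D,F,H} → run D
t=1: ready={D,F,H} → run D
t=2: ready={D,F,H} → run D
t=3: ready={D,F,H} → run D
t=4: ready={D,F,H} → run D
t=5: ready={D,F,H} → run D
t=6: ready={F,H} → run F
t=7: ready={F,H} → run F
t=8: ready={F,H} → run F
t=9: ready={F,H} → run F
t=10: ready={F,H} → run F
t=11: ready={F,H} → run F
t=12: ready={H} → run H
t=13: ready={H} → run H
t=14: ready={H} → run H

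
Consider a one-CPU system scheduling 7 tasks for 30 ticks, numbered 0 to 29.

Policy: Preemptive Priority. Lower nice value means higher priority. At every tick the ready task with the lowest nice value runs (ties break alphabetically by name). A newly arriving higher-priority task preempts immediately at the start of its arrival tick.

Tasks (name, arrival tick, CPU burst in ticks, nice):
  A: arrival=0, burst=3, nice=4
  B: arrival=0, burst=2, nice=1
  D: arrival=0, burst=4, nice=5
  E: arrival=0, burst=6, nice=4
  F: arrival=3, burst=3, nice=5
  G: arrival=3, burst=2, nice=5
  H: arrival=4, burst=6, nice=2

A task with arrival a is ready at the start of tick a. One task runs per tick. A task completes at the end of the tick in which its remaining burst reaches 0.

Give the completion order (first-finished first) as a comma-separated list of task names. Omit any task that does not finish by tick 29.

completion order = B, H, A, E, D, F, G

t=0: ready={A,B,D,E} → run B
t=1: ready={A,B,D,E} → run B
t=2: ready={A,D,E} → run A
t=3: ready={A,D,E,F,G} → run A
t=4: ready={A,D,E,F,G,H} → run H
t=5: ready={A,D,E,F,G,H} → run H
t=6: ready={A,D,E,F,G,H} → run H
t=7: ready={A,D,E,F,G,H} → run H
t=8: ready={A,D,E,F,G,H} → run H
t=9: ready={A,D,E,F,G,H} → run H
t=10: ready={A,D,E,F,G} → run A
t=11: ready={D,E,F,G} → run E
t=12: ready={D,E,F,G} → run E
t=13: ready={D,E,F,G} → run E
t=14: ready={D,E,F,G} → run E
t=15: ready={D,E,F,G} → run E
t=16: ready={D,E,F,G} → run E
t=17: ready={D,F,G} → run D
t=18: ready={D,F,G} → run D
t=19: ready={D,F,G} → run D
t=20: ready={D,F,G} → run D
t=21: ready={F,G} → run F
t=22: ready={F,G} → run F
t=23: ready={F,G} → run F
t=24: ready={G} → run G
t=25: ready={G} → run G
t=26: (idle)
t=27: (idle)
t=28: (idle)
t=29: (idle)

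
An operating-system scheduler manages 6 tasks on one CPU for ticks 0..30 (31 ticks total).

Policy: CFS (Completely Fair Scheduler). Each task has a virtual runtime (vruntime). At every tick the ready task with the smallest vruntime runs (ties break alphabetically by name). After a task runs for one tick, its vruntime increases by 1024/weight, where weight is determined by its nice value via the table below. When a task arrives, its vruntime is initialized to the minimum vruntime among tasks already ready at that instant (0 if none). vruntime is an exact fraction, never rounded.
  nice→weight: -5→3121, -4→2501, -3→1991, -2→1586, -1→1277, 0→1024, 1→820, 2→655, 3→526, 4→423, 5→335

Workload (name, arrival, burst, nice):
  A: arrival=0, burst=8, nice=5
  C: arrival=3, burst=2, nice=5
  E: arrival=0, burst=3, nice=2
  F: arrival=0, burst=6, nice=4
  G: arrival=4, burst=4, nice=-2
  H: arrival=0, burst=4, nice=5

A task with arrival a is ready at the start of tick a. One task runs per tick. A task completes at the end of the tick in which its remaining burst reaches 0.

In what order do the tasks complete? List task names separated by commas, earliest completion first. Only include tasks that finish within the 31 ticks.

completion order = G, C, E, H, F, A

t=0: vr[A=0 E=0 F=0 H=0] → run A
t=1: vr[A=1024/335 E=0 F=0 H=0] → run E
t=2: vr[A=1024/335 E=1024/655 F=0 H=0] → run F
t=3: vr[A=1024/335 C=0 E=1024/655 F=1024/423 H=0] → run C
t=4: vr[A=1024/335 C=1024/335 E=1024/655 F=1024/423 G=0 H=0] → run G
t=5: vr[A=1024/335 C=1024/335 E=1024/655 F=1024/423 G=512/793 H=0] → run H
t=6: vr[A=1024/335 C=1024/335 E=1024/655 F=1024/423 G=512/793 H=1024/335] → run G
t=7: vr[A=1024/335 C=1024/335 E=1024/655 F=1024/423 G=1024/793 H=1024/335] → run G
t=8: vr[A=1024/335 C=1024/335 E=1024/655 F=1024/423 G=1536/793 H=1024/335] → run E
t=9: vr[A=1024/335 C=1024/335 E=2048/655 F=1024/423 G=1536/793 H=1024/335] → run G
t=10: vr[A=1024/335 C=1024/335 E=2048/655 F=1024/423 H=1024/335] → run F
t=11: vr[A=1024/335 C=1024/335 E=2048/655 F=2048/423 H=1024/335] → run A
t=12: vr[A=2048/335 C=1024/335 E=2048/655 F=2048/423 H=1024/335] → run C
t=13: vr[A=2048/335 E=2048/655 F=2048/423 H=1024/335] → run H
t=14: vr[A=2048/335 E=2048/655 F=2048/423 H=2048/335] → run E
t=15: vr[A=2048/335 F=2048/423 H=2048/335] → run F
t=16: vr[A=2048/335 F=1024/141 H=2048/335] → run A
t=17: vr[A=3072/335 F=1024/141 H=2048/335] → run H
t=18: vr[A=3072/335 F=1024/141 H=3072/335] → run F
t=19: vr[A=3072/335 F=4096/423 H=3072/335] → run A
t=20: vr[A=4096/335 F=4096/423 H=3072/335] → run H
t=21: vr[A=4096/335 F=4096/423] → run F
t=22: vr[A=4096/335 F=5120/423] → run F
t=23: vr[A=4096/335] → run A
t=24: vr[A=1024/67] → run A
t=25: vr[A=6144/335] → run A
t=26: vr[A=7168/335] → run A
t=27: (idle)
t=28: (idle)
t=29: (idle)
t=30: (idle)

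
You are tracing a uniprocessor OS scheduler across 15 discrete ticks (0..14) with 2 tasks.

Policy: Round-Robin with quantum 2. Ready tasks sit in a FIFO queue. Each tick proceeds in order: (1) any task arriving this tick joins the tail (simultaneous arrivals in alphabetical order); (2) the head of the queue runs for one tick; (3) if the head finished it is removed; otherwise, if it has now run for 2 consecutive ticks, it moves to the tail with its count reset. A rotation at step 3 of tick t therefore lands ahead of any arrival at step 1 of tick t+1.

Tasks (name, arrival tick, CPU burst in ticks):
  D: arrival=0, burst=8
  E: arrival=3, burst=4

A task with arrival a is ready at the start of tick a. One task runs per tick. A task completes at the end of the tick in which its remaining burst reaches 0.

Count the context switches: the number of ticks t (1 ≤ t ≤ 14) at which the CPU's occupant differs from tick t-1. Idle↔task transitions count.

t=0: queue=[D] q_used=0 → run D
t=1: queue=[D] q_used=1 → run D
t=2: queue=[D] q_used=0 → run D
t=3: queue=[D,E] q_used=1 → run D
t=4: queue=[E,D] q_used=0 → run E
t=5: queue=[E,D] q_used=1 → run E
t=6: queue=[D,E] q_used=0 → run D
t=7: queue=[D,E] q_used=1 → run D
t=8: queue=[E,D] q_used=0 → run E
t=9: queue=[E,D] q_used=1 → run E
t=10: queue=[D] q_used=0 → run D
t=11: queue=[D] q_used=1 → run D
t=12: (idle)
t=13: (idle)
t=14: (idle)

context switches = 5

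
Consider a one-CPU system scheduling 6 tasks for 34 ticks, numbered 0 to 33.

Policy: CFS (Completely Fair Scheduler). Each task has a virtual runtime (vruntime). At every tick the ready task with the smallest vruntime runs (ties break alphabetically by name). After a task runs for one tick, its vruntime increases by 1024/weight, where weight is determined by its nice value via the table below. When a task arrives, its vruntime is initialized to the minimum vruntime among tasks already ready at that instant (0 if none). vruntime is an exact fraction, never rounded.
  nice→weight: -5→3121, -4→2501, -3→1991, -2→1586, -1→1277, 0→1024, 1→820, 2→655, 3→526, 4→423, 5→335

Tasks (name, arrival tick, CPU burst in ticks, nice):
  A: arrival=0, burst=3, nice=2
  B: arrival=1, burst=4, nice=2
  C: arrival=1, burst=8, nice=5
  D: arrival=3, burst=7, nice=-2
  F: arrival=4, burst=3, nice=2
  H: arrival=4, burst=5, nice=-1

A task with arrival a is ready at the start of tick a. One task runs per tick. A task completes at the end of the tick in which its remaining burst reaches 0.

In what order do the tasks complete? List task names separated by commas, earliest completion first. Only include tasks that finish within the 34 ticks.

completion order = A, F, H, D, B, C

t=0: vr[A=0] → run A
t=1: vr[A=1024/655 B=1024/655 C=1024/655] → run A
t=2: vr[A=2048/655 B=1024/655 C=1024/655] → run B
t=3: vr[A=2048/655 B=2048/655 C=1024/655 D=1024/655] → run C
t=4: vr[A=2048/655 B=2048/655 C=202752/43885 D=1024/655 F=1024/655 H=1024/655] → run D
t=5: vr[A=2048/655 B=2048/655 C=202752/43885 D=1147392/519415 F=1024/655 H=1024/655] → run F
t=6: vr[A=2048/655 B=2048/655 C=202752/43885 D=1147392/519415 F=2048/655 H=1024/655] → run H
t=7: vr[A=2048/655 B=2048/655 C=202752/43885 D=1147392/519415 F=2048/655 H=1978368/836435] → run D
t=8: vr[A=2048/655 B=2048/655 C=202752/43885 D=1482752/519415 F=2048/655 H=1978368/836435] → run H
t=9: vr[A=2048/655 B=2048/655 C=202752/43885 D=1482752/519415 F=2048/655 H=2649088/836435] → run D
t=10: vr[A=2048/655 B=2048/655 C=202752/43885 D=1818112/519415 F=2048/655 H=2649088/836435] → run A
t=11: vr[B=2048/655 C=202752/43885 D=1818112/519415 F=2048/655 H=2649088/836435] → run B
t=12: vr[B=3072/655 C=202752/43885 D=1818112/519415 F=2048/655 H=2649088/836435] → run F
t=13: vr[B=3072/655 C=202752/43885 D=1818112/519415 F=3072/655 H=2649088/836435] → run H
t=14: vr[B=3072/655 C=202752/43885 D=1818112/519415 F=3072/655 H=3319808/836435] → run D
t=15: vr[B=3072/655 C=202752/43885 D=2153472/519415 F=3072/655 H=3319808/836435] → run H
t=16: vr[B=3072/655 C=202752/43885 D=2153472/519415 F=3072/655 H=3990528/836435] → run D
t=17: vr[B=3072/655 C=202752/43885 D=2488832/519415 F=3072/655 H=3990528/836435] → run C
t=18: vr[B=3072/655 C=336896/43885 D=2488832/519415 F=3072/655 H=3990528/836435] → run B
t=19: vr[B=4096/655 C=336896/43885 D=2488832/519415 F=3072/655 H=3990528/836435] → run F
t=20: vr[B=4096/655 C=336896/43885 D=2488832/519415 H=3990528/836435] → run H
t=21: vr[B=4096/655 C=336896/43885 D=2488832/519415] → run D
t=22: vr[B=4096/655 C=336896/43885 D=2824192/519415] → run D
t=23: vr[B=4096/655 C=336896/43885] → run B
t=24: vr[C=336896/43885] → run C
t=25: vr[C=94208/8777] → run C
t=26: vr[C=605184/43885] → run C
t=27: vr[C=739328/43885] → run C
t=28: vr[C=873472/43885] → run C
t=29: vr[C=1007616/43885] → run C
t=30: (idle)
t=31: (idle)
t=32: (idle)
t=33: (idle)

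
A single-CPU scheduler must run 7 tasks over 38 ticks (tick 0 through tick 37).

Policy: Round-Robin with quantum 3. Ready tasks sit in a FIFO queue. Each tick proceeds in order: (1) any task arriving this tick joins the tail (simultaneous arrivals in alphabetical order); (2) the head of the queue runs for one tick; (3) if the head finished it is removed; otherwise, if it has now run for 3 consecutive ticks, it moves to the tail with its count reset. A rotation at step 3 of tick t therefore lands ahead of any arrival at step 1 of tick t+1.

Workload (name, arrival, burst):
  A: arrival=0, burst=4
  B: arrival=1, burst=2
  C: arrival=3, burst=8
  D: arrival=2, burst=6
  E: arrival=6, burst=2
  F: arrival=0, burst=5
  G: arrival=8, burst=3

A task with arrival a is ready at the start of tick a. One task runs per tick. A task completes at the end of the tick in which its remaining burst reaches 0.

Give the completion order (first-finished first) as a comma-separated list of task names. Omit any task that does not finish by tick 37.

completion order = B, A, F, E, G, D, C

t=0: queue=[A,F] q_used=0 → run A
t=1: queue=[A,F,B] q_used=1 → run A
t=2: queue=[A,F,B,D] q_used=2 → run A
t=3: queue=[F,B,D,A,C] q_used=0 → run F
t=4: queue=[F,B,D,A,C] q_used=1 → run F
t=5: queue=[F,B,D,A,C] q_used=2 → run F
t=6: queue=[B,D,A,C,F,E] q_used=0 → run B
t=7: queue=[B,D,A,C,F,E] q_used=1 → run B
t=8: queue=[D,A,C,F,E,G] q_used=0 → run D
t=9: queue=[D,A,C,F,E,G] q_used=1 → run D
t=10: queue=[D,A,C,F,E,G] q_used=2 → run D
t=11: queue=[A,C,F,E,G,D] q_used=0 → run A
t=12: queue=[C,F,E,G,D] q_used=0 → run C
t=13: queue=[C,F,E,G,D] q_used=1 → run C
t=14: queue=[C,F,E,G,D] q_used=2 → run C
t=15: queue=[F,E,G,D,C] q_used=0 → run F
t=16: queue=[F,E,G,D,C] q_used=1 → run F
t=17: queue=[E,G,D,C] q_used=0 → run E
t=18: queue=[E,G,D,C] q_used=1 → run E
t=19: queue=[G,D,C] q_used=0 → run G
t=20: queue=[G,D,C] q_used=1 → run G
t=21: queue=[G,D,C] q_used=2 → run G
t=22: queue=[D,C] q_used=0 → run D
t=23: queue=[D,C] q_used=1 → run D
t=24: queue=[D,C] q_used=2 → run D
t=25: queue=[C] q_used=0 → run C
t=26: queue=[C] q_used=1 → run C
t=27: queue=[C] q_used=2 → run C
t=28: queue=[C] q_used=0 → run C
t=29: queue=[C] q_used=1 → run C
t=30: (idle)
t=31: (idle)
t=32: (idle)
t=33: (idle)
t=34: (idle)
t=35: (idle)
t=36: (idle)
t=37: (idle)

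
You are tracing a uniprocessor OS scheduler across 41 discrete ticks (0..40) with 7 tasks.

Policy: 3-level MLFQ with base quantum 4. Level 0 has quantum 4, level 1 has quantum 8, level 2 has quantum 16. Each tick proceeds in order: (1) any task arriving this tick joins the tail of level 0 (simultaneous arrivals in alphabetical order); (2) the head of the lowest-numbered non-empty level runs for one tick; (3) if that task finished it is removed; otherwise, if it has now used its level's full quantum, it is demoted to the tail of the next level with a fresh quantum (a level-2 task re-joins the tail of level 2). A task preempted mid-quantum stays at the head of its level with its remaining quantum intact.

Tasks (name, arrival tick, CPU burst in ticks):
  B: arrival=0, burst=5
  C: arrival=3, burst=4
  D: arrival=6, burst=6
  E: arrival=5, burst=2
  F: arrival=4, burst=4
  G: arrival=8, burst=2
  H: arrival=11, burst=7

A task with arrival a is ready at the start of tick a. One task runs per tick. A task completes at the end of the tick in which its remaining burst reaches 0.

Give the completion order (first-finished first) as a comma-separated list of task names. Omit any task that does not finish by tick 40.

t=0: L0/L1/L2 = B/-/- → run B
t=1: L0/L1/L2 = B/-/- → run B
t=2: L0/L1/L2 = B/-/- → run B
t=3: L0/L1/L2 = BC/-/- → run B
t=4: L0/L1/L2 = CF/B/- → run C
t=5: L0/L1/L2 = CFE/B/- → run C
t=6: L0/L1/L2 = CFED/B/- → run C
t=7: L0/L1/L2 = CFED/B/- → run C
t=8: L0/L1/L2 = FEDG/B/- → run F
t=9: L0/L1/L2 = FEDG/B/- → run F
t=10: L0/L1/L2 = FEDG/B/- → run F
t=11: L0/L1/L2 = FEDGH/B/- → run F
t=12: L0/L1/L2 = EDGH/B/- → run E
t=13: L0/L1/L2 = EDGH/B/- → run E
t=14: L0/L1/L2 = DGH/B/- → run D
t=15: L0/L1/L2 = DGH/B/- → run D
t=16: L0/L1/L2 = DGH/B/- → run D
t=17: L0/L1/L2 = DGH/B/- → run D
t=18: L0/L1/L2 = GH/BD/- → run G
t=19: L0/L1/L2 = GH/BD/- → run G
t=20: L0/L1/L2 = H/BD/- → run H
t=21: L0/L1/L2 = H/BD/- → run H
t=22: L0/L1/L2 = H/BD/- → run H
t=23: L0/L1/L2 = H/BD/- → run H
t=24: L0/L1/L2 = -/BDH/- → run B
t=25: L0/L1/L2 = -/DH/- → run D
t=26: L0/L1/L2 = -/DH/- → run D
t=27: L0/L1/L2 = -/H/- → run H
t=28: L0/L1/L2 = -/H/- → run H
t=29: L0/L1/L2 = -/H/- → run H
t=30: (idle)
t=31: (idle)
t=32: (idle)
t=33: (idle)
t=34: (idle)
t=35: (idle)
t=36: (idle)
t=37: (idle)
t=38: (idle)
t=39: (idle)
t=40: (idle)

completion order = C, F, E, G, B, D, H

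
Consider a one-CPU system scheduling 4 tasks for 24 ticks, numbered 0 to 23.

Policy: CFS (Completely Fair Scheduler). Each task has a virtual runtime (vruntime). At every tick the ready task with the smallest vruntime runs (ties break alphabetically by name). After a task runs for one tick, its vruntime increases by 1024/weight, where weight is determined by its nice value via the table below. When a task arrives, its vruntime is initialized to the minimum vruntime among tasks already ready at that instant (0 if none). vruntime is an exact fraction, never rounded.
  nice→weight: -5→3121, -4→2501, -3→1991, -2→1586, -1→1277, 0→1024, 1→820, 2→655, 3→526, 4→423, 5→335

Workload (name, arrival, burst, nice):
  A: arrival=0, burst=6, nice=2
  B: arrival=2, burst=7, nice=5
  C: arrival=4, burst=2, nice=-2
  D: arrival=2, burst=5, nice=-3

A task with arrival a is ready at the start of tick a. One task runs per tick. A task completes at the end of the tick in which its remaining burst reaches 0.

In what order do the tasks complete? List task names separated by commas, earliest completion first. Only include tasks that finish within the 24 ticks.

t=0: vr[A=0] → run A
t=1: vr[A=1024/655] → run A
t=2: vr[A=2048/655 B=2048/655 D=2048/655] → run A
t=3: vr[A=3072/655 B=2048/655 D=2048/655] → run B
t=4: vr[A=3072/655 B=54272/8777 C=2048/655 D=2048/655] → run C
t=5: vr[A=3072/655 B=54272/8777 C=1959424/519415 D=2048/655] → run D
t=6: vr[A=3072/655 B=54272/8777 C=1959424/519415 D=4748288/1304105] → run D
t=7: vr[A=3072/655 B=54272/8777 C=1959424/519415 D=5419008/1304105] → run C
t=8: vr[A=3072/655 B=54272/8777 D=5419008/1304105] → run D
t=9: vr[A=3072/655 B=54272/8777 D=6089728/1304105] → run D
t=10: vr[A=3072/655 B=54272/8777 D=6760448/1304105] → run A
t=11: vr[A=4096/655 B=54272/8777 D=6760448/1304105] → run D
t=12: vr[A=4096/655 B=54272/8777] → run B
t=13: vr[A=4096/655 B=405504/43885] → run A
t=14: vr[A=1024/131 B=405504/43885] → run A
t=15: vr[B=405504/43885] → run B
t=16: vr[B=539648/43885] → run B
t=17: vr[B=673792/43885] → run B
t=18: vr[B=807936/43885] → run B
t=19: vr[B=188416/8777] → run B
t=20: (idle)
t=21: (idle)
t=22: (idle)
t=23: (idle)

completion order = C, D, A, B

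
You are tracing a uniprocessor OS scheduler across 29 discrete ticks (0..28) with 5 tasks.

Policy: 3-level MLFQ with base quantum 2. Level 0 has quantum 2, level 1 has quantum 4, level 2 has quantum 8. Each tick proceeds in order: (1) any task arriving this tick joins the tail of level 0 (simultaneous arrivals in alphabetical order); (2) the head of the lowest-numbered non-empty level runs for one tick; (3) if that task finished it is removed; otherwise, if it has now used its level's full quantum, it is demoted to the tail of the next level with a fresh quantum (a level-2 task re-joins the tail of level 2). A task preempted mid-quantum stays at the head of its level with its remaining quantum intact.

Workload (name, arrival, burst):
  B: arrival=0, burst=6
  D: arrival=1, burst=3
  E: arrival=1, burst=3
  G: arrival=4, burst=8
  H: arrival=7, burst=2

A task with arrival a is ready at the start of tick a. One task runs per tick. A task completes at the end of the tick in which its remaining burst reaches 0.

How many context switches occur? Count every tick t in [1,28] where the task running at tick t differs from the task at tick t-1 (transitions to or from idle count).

context switches = 9

t=0: L0/L1/L2 = B/-/- → run B
t=1: L0/L1/L2 = BDE/-/- → run B
t=2: L0/L1/L2 = DE/B/- → run D
t=3: L0/L1/L2 = DE/B/- → run D
t=4: L0/L1/L2 = EG/BD/- → run E
t=5: L0/L1/L2 = EG/BD/- → run E
t=6: L0/L1/L2 = G/BDE/- → run G
t=7: L0/L1/L2 = GH/BDE/- → run G
t=8: L0/L1/L2 = H/BDEG/- → run H
t=9: L0/L1/L2 = H/BDEG/- → run H
t=10: L0/L1/L2 = -/BDEG/- → run B
t=11: L0/L1/L2 = -/BDEG/- → run B
t=12: L0/L1/L2 = -/BDEG/- → run B
t=13: L0/L1/L2 = -/BDEG/- → run B
t=14: L0/L1/L2 = -/DEG/- → run D
t=15: L0/L1/L2 = -/EG/- → run E
t=16: L0/L1/L2 = -/G/- → run G
t=17: L0/L1/L2 = -/G/- → run G
t=18: L0/L1/L2 = -/G/- → run G
t=19: L0/L1/L2 = -/G/- → run G
t=20: L0/L1/L2 = -/-/G → run G
t=21: L0/L1/L2 = -/-/G → run G
t=22: (idle)
t=23: (idle)
t=24: (idle)
t=25: (idle)
t=26: (idle)
t=27: (idle)
t=28: (idle)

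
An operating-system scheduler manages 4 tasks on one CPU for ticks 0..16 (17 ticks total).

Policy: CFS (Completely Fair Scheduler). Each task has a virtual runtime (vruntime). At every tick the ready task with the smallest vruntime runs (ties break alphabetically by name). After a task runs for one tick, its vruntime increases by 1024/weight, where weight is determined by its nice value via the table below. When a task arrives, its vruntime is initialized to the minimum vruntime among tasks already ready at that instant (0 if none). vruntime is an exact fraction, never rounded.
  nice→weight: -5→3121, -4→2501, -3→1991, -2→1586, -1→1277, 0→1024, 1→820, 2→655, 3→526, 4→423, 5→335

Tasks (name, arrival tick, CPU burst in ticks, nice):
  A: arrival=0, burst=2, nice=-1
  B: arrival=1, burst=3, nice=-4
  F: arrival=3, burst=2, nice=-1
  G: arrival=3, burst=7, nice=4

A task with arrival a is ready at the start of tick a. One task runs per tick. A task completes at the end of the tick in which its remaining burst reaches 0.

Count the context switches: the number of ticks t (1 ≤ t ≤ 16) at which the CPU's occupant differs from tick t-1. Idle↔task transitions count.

context switches = 7

t=0: vr[A=0] → run A
t=1: vr[A=1024/1277 B=1024/1277] → run A
t=2: vr[B=1024/1277] → run B
t=3: vr[B=3868672/3193777 F=3868672/3193777 G=3868672/3193777] → run B
t=4: vr[B=5176320/3193777 F=3868672/3193777 G=3868672/3193777] → run F
t=5: vr[B=5176320/3193777 F=6429696/3193777 G=3868672/3193777] → run G
t=6: vr[B=5176320/3193777 F=6429696/3193777 G=4906875904/1350967671] → run B
t=7: vr[F=6429696/3193777 G=4906875904/1350967671] → run F
t=8: vr[G=4906875904/1350967671] → run G
t=9: vr[G=8177303552/1350967671] → run G
t=10: vr[G=3815910400/450322557] → run G
t=11: vr[G=14718158848/1350967671] → run G
t=12: vr[G=17988586496/1350967671] → run G
t=13: vr[G=7086338048/450322557] → run G
t=14: (idle)
t=15: (idle)
t=16: (idle)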